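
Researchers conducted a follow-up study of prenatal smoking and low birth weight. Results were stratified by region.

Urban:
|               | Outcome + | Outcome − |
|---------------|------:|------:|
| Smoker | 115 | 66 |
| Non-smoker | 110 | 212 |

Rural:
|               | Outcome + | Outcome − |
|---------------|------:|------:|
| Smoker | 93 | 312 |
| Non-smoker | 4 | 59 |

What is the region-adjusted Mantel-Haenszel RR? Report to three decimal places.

2.001

RR_MH = Σ(aᵢ·n₀ᵢ/nᵢ) / Σ(cᵢ·n₁ᵢ/nᵢ), with n₁ᵢ = aᵢ+bᵢ (exposed), n₀ᵢ = cᵢ+dᵢ (unexposed), nᵢ = n₁ᵢ+n₀ᵢ.
Stratum 1 (Urban): n₁ = 181, n₀ = 322, n = 503; a·n₀/n = 115·322/503 = 73.6183; c·n₁/n = 110·181/503 = 39.5825
Stratum 2 (Rural): n₁ = 405, n₀ = 63, n = 468; a·n₀/n = 93·63/468 = 12.5192; c·n₁/n = 4·405/468 = 3.4615
RR_MH = (73.6183 + 12.5192) / (39.5825 + 3.4615) = 86.1375 / 43.0440 = 2.00115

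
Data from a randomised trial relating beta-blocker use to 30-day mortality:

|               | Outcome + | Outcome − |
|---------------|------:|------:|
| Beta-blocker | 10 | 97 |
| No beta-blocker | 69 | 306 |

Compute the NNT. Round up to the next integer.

Risk in treated group = 10/107 = 0.09346; risk in control = 69/375 = 0.18400.
Absolute risk reduction = 0.18400 − 0.09346 = 0.09054
NNT = 1 / ARR = 1 / 0.09054 = 11.045 → round up → 12

12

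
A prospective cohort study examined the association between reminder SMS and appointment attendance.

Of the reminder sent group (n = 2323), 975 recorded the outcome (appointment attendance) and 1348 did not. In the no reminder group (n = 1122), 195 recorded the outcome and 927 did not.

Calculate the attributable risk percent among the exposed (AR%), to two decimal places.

From the description: a = 975, b = 1348, c = 195, d = 927.
Risk in exposed = 975/2323 = 0.41972; risk in unexposed = 195/1122 = 0.17380.
RR = 0.41972/0.17380 = 2.41498
AR% = (RR − 1)/RR × 100 = (2.41498 − 1)/2.41498 × 100 = 58.5918%

58.59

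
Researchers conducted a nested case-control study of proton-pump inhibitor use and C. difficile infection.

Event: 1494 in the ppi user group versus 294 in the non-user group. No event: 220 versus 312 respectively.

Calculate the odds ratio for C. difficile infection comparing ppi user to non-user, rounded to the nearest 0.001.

From the description: a = 1494, b = 220, c = 294, d = 312.
OR = (a·d)/(b·c) = (1494 × 312) / (220 × 294) = 466128 / 64680 = 7.20668
The odds of C. difficile infection are about 7.21 times as high in the ppi user group.

7.207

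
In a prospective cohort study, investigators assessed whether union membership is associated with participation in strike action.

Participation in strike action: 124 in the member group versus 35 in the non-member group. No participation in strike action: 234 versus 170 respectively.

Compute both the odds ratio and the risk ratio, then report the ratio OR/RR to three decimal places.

From the description: a = 124, b = 234, c = 35, d = 170.
OR = (124·170)/(234·35) = 21080/8190 = 2.57387
Risk in exposed = 124/358 = 0.34637; risk in unexposed = 35/205 = 0.17073; RR = 2.02873
OR/RR = 2.57387 / 2.02873 = 1.26871
The outcome is not rare, so the OR lies further from 1 than the RR.

1.269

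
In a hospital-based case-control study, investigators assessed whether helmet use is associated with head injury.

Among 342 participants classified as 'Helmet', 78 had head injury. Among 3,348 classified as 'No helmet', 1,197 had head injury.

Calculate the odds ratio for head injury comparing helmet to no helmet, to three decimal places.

From the description: a = 78, b = 264, c = 1197, d = 2151.
OR = (a·d)/(b·c) = (78 × 2151) / (264 × 1197) = 167778 / 316008 = 0.53093
Exposure is associated with lower odds of head injury (OR = 0.53 < 1).

0.531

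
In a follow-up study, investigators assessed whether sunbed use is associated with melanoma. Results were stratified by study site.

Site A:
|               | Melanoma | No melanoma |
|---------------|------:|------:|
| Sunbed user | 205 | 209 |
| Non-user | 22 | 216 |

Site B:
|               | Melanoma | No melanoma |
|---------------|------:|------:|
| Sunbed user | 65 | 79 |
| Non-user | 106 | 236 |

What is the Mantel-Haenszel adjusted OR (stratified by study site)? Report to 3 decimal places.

4.097

OR_MH = Σ(aᵢdᵢ/nᵢ) / Σ(bᵢcᵢ/nᵢ), where nᵢ is the stratum total.
Stratum 1 (Site A): n = 652; a·d/n = 205·216/652 = 67.9141; b·c/n = 209·22/652 = 7.0521
Stratum 2 (Site B): n = 486; a·d/n = 65·236/486 = 31.5638; b·c/n = 79·106/486 = 17.2305
OR_MH = (67.9141 + 31.5638) / (7.0521 + 17.2305) = 99.4779 / 24.2826 = 4.09667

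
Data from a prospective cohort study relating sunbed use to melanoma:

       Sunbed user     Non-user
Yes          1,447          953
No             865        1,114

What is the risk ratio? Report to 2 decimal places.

Reading the table with exposure as columns: a = 1447 (Sunbed user, case), b = 865 (Sunbed user, non-case), c = 953 (Non-user, case), d = 1114.
Risk in exposed = 1447/2312 = 0.62587; risk in unexposed = 953/2067 = 0.46105.
RR = 0.62587 / 0.46105 = 1.35746
The risk among the exposed is 1.36 times that among the unexposed.

1.36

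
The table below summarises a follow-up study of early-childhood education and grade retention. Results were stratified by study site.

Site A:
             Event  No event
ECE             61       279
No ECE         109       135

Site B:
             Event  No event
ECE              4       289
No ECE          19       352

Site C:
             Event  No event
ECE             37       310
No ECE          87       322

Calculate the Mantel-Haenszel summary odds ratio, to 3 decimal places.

OR_MH = Σ(aᵢdᵢ/nᵢ) / Σ(bᵢcᵢ/nᵢ), where nᵢ is the stratum total.
Stratum 1 (Site A): n = 584; a·d/n = 61·135/584 = 14.1010; b·c/n = 279·109/584 = 52.0736
Stratum 2 (Site B): n = 664; a·d/n = 4·352/664 = 2.1205; b·c/n = 289·19/664 = 8.2696
Stratum 3 (Site C): n = 756; a·d/n = 37·322/756 = 15.7593; b·c/n = 310·87/756 = 35.6746
OR_MH = (14.1010 + 2.1205 + 15.7593) / (52.0736 + 8.2696 + 35.6746) = 31.9808 / 96.0178 = 0.33307

0.333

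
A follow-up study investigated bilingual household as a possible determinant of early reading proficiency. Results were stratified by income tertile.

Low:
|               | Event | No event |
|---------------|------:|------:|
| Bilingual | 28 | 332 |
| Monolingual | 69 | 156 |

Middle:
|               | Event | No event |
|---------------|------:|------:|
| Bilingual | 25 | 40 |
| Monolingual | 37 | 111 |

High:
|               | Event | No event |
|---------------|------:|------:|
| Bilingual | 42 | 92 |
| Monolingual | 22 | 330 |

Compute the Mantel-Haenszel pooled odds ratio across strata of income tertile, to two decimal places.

OR_MH = Σ(aᵢdᵢ/nᵢ) / Σ(bᵢcᵢ/nᵢ), where nᵢ is the stratum total.
Stratum 1 (Low): n = 585; a·d/n = 28·156/585 = 7.4667; b·c/n = 332·69/585 = 39.1590
Stratum 2 (Middle): n = 213; a·d/n = 25·111/213 = 13.0282; b·c/n = 40·37/213 = 6.9484
Stratum 3 (High): n = 486; a·d/n = 42·330/486 = 28.5185; b·c/n = 92·22/486 = 4.1646
OR_MH = (7.4667 + 13.0282 + 28.5185) / (39.1590 + 6.9484 + 4.1646) = 49.0134 / 50.2719 = 0.97496

0.97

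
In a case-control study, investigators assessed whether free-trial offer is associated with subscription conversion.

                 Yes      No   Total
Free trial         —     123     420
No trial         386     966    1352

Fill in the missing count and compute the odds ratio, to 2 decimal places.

6.04

The missing cell is in the exposed row: 420 − 123 = 297.
So a = 297, b = 123, c = 386, d = 966.
OR = (a·d)/(b·c) = (297 × 966) / (123 × 386) = 286902 / 47478 = 6.04284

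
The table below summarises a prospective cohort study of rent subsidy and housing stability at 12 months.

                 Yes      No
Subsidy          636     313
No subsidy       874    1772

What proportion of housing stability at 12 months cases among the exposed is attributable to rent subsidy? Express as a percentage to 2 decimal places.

50.71

Cells: a = 636, b = 313, c = 874, d = 1772.
Risk in exposed = 636/949 = 0.67018; risk in unexposed = 874/2646 = 0.33031.
RR = 0.67018/0.33031 = 2.02894
AR% = (RR − 1)/RR × 100 = (2.02894 − 1)/2.02894 × 100 = 50.7132%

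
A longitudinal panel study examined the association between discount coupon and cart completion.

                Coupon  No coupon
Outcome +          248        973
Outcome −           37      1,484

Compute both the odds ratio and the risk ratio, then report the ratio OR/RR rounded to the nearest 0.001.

4.652

Reading the table with exposure as columns: a = 248 (Coupon, case), b = 37 (Coupon, non-case), c = 973 (No coupon, case), d = 1484.
OR = (248·1484)/(37·973) = 368032/36001 = 10.22283
Risk in exposed = 248/285 = 0.87018; risk in unexposed = 973/2457 = 0.39601; RR = 2.19735
OR/RR = 10.22283 / 2.19735 = 4.65234
The outcome is not rare, so the OR lies further from 1 than the RR.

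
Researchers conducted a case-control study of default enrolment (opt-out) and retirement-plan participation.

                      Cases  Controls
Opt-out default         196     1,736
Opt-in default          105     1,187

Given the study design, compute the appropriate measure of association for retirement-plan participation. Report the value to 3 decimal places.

Cells: a = 196, b = 1736, c = 105, d = 1187.
This is a case-control study: participants were sampled on outcome status, so risks in the source population cannot be estimated directly — relative risk is not valid here. The odds ratio is the appropriate measure.
OR = (a·d)/(b·c) = (196 × 1187) / (1736 × 105) = 232652 / 182280 = 1.27634

1.276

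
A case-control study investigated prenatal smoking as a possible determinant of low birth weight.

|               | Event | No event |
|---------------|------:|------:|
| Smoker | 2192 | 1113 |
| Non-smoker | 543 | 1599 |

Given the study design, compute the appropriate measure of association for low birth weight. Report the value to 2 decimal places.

Cells: a = 2192, b = 1113, c = 543, d = 1599.
This is a case-control study: participants were sampled on outcome status, so risks in the source population cannot be estimated directly — relative risk is not valid here. The odds ratio is the appropriate measure.
OR = (a·d)/(b·c) = (2192 × 1599) / (1113 × 543) = 3505008 / 604359 = 5.79955

5.80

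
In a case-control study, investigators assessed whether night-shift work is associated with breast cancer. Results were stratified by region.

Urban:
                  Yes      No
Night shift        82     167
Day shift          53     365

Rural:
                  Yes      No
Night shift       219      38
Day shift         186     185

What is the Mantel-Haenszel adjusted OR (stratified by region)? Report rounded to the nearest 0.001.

OR_MH = Σ(aᵢdᵢ/nᵢ) / Σ(bᵢcᵢ/nᵢ), where nᵢ is the stratum total.
Stratum 1 (Urban): n = 667; a·d/n = 82·365/667 = 44.8726; b·c/n = 167·53/667 = 13.2699
Stratum 2 (Rural): n = 628; a·d/n = 219·185/628 = 64.5143; b·c/n = 38·186/628 = 11.2548
OR_MH = (44.8726 + 64.5143) / (13.2699 + 11.2548) = 109.3869 / 24.5246 = 4.46029

4.460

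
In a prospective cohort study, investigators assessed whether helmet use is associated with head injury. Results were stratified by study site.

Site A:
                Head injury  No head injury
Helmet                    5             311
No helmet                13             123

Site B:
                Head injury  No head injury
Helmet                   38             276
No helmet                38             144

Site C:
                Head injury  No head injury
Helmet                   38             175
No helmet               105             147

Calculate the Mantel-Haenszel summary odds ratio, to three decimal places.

0.351

OR_MH = Σ(aᵢdᵢ/nᵢ) / Σ(bᵢcᵢ/nᵢ), where nᵢ is the stratum total.
Stratum 1 (Site A): n = 452; a·d/n = 5·123/452 = 1.3606; b·c/n = 311·13/452 = 8.9447
Stratum 2 (Site B): n = 496; a·d/n = 38·144/496 = 11.0323; b·c/n = 276·38/496 = 21.1452
Stratum 3 (Site C): n = 465; a·d/n = 38·147/465 = 12.0129; b·c/n = 175·105/465 = 39.5161
OR_MH = (1.3606 + 11.0323 + 12.0129) / (8.9447 + 21.1452 + 39.5161) = 24.4058 / 69.6060 = 0.35063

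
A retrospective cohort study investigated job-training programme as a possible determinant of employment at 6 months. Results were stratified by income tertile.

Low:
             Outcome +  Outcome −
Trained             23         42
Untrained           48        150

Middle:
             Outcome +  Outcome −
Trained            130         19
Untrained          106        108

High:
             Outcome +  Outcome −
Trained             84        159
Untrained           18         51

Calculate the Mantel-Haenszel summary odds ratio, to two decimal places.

2.93

OR_MH = Σ(aᵢdᵢ/nᵢ) / Σ(bᵢcᵢ/nᵢ), where nᵢ is the stratum total.
Stratum 1 (Low): n = 263; a·d/n = 23·150/263 = 13.1179; b·c/n = 42·48/263 = 7.6654
Stratum 2 (Middle): n = 363; a·d/n = 130·108/363 = 38.6777; b·c/n = 19·106/363 = 5.5482
Stratum 3 (High): n = 312; a·d/n = 84·51/312 = 13.7308; b·c/n = 159·18/312 = 9.1731
OR_MH = (13.1179 + 38.6777 + 13.7308) / (7.6654 + 5.5482 + 9.1731) = 65.5263 / 22.3867 = 2.92702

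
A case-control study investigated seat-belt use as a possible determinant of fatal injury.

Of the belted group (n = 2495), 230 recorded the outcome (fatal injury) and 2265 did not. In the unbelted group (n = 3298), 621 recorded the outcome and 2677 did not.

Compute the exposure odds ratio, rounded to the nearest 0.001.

From the description: a = 230, b = 2265, c = 621, d = 2677.
OR = (a·d)/(b·c) = (230 × 2677) / (2265 × 621) = 615710 / 1406565 = 0.43774
Exposure is associated with lower odds of fatal injury (OR = 0.44 < 1).

0.438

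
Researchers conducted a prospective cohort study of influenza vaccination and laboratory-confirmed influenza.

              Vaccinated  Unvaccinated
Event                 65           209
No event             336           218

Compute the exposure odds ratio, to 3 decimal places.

0.202

Reading the table with exposure as columns: a = 65 (Vaccinated, case), b = 336 (Vaccinated, non-case), c = 209 (Unvaccinated, case), d = 218.
OR = (a·d)/(b·c) = (65 × 218) / (336 × 209) = 14170 / 70224 = 0.20178
Exposure is associated with lower odds of laboratory-confirmed influenza (OR = 0.20 < 1).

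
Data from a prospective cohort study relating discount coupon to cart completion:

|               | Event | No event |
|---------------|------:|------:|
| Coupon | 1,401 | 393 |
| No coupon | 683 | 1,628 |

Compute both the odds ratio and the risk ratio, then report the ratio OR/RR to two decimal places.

3.22

Cells: a = 1401, b = 393, c = 683, d = 1628.
OR = (1401·1628)/(393·683) = 2280828/268419 = 8.49727
Risk in exposed = 1401/1794 = 0.78094; risk in unexposed = 683/2311 = 0.29554; RR = 2.64238
OR/RR = 8.49727 / 2.64238 = 3.21577
The outcome is not rare, so the OR lies further from 1 than the RR.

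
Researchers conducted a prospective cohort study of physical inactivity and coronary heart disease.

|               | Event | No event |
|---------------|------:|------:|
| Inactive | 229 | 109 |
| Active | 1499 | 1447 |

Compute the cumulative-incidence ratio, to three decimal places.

Cells: a = 229, b = 109, c = 1499, d = 1447.
Risk in exposed = 229/338 = 0.67751; risk in unexposed = 1499/2946 = 0.50883.
RR = 0.67751 / 0.50883 = 1.33153
The risk among the exposed is 1.33 times that among the unexposed.

1.332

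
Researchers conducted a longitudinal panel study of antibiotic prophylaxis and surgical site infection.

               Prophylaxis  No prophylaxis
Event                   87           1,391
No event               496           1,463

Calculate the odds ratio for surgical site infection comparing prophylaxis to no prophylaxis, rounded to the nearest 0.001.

0.184

Reading the table with exposure as columns: a = 87 (Prophylaxis, case), b = 496 (Prophylaxis, non-case), c = 1391 (No prophylaxis, case), d = 1463.
OR = (a·d)/(b·c) = (87 × 1463) / (496 × 1391) = 127281 / 689936 = 0.18448
Exposure is associated with lower odds of surgical site infection (OR = 0.18 < 1).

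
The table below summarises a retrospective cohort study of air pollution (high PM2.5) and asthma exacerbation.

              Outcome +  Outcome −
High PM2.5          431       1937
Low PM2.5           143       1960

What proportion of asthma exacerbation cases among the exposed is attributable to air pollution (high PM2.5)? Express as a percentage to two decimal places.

62.64

Cells: a = 431, b = 1937, c = 143, d = 1960.
Risk in exposed = 431/2368 = 0.18201; risk in unexposed = 143/2103 = 0.06800.
RR = 0.18201/0.06800 = 2.67669
AR% = (RR − 1)/RR × 100 = (2.67669 − 1)/2.67669 × 100 = 62.6405%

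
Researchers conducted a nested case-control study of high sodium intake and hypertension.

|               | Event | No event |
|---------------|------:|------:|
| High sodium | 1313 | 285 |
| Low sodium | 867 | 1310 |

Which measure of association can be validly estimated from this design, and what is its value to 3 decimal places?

Cells: a = 1313, b = 285, c = 867, d = 1310.
This is a nested case-control study: participants were sampled on outcome status, so risks in the source population cannot be estimated directly — relative risk is not valid here. The odds ratio is the appropriate measure.
OR = (a·d)/(b·c) = (1313 × 1310) / (285 × 867) = 1720030 / 247095 = 6.96101

6.961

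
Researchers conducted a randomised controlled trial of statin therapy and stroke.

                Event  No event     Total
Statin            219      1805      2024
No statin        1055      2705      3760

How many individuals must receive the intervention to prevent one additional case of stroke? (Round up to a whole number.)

6

Risk in treated group = 219/2024 = 0.10820; risk in control = 1055/3760 = 0.28059.
Absolute risk reduction = 0.28059 − 0.10820 = 0.17238
NNT = 1 / ARR = 1 / 0.17238 = 5.801 → round up → 6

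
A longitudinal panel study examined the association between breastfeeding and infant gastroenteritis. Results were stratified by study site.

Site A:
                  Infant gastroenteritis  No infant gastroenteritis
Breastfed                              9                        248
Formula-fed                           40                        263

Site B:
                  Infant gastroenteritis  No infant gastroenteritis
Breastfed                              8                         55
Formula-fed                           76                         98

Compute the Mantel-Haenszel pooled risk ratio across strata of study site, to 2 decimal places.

RR_MH = Σ(aᵢ·n₀ᵢ/nᵢ) / Σ(cᵢ·n₁ᵢ/nᵢ), with n₁ᵢ = aᵢ+bᵢ (exposed), n₀ᵢ = cᵢ+dᵢ (unexposed), nᵢ = n₁ᵢ+n₀ᵢ.
Stratum 1 (Site A): n₁ = 257, n₀ = 303, n = 560; a·n₀/n = 9·303/560 = 4.8696; c·n₁/n = 40·257/560 = 18.3571
Stratum 2 (Site B): n₁ = 63, n₀ = 174, n = 237; a·n₀/n = 8·174/237 = 5.8734; c·n₁/n = 76·63/237 = 20.2025
RR_MH = (4.8696 + 5.8734) / (18.3571 + 20.2025) = 10.7431 / 38.5597 = 0.27861

0.28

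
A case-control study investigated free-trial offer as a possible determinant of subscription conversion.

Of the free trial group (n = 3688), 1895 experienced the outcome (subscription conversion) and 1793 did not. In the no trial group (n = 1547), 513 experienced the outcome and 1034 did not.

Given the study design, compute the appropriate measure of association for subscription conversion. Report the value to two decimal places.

2.13

From the description: a = 1895, b = 1793, c = 513, d = 1034.
This is a case-control study: participants were sampled on outcome status, so risks in the source population cannot be estimated directly — relative risk is not valid here. The odds ratio is the appropriate measure.
OR = (a·d)/(b·c) = (1895 × 1034) / (1793 × 513) = 1959430 / 919809 = 2.13026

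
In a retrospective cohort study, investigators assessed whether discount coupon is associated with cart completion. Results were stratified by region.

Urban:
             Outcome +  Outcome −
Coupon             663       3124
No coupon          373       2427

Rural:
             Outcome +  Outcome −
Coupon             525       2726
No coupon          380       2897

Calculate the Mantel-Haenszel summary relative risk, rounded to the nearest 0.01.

1.35

RR_MH = Σ(aᵢ·n₀ᵢ/nᵢ) / Σ(cᵢ·n₁ᵢ/nᵢ), with n₁ᵢ = aᵢ+bᵢ (exposed), n₀ᵢ = cᵢ+dᵢ (unexposed), nᵢ = n₁ᵢ+n₀ᵢ.
Stratum 1 (Urban): n₁ = 3787, n₀ = 2800, n = 6587; a·n₀/n = 663·2800/6587 = 281.8278; c·n₁/n = 373·3787/6587 = 214.4453
Stratum 2 (Rural): n₁ = 3251, n₀ = 3277, n = 6528; a·n₀/n = 525·3277/6528 = 263.5455; c·n₁/n = 380·3251/6528 = 189.2433
RR_MH = (281.8278 + 263.5455) / (214.4453 + 189.2433) = 545.3733 / 403.6885 = 1.35098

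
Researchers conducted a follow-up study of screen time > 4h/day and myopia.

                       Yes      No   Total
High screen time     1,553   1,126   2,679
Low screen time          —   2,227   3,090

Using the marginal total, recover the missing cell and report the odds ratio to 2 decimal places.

The missing cell is in the unexposed row: 3090 − 2227 = 863.
So a = 1553, b = 1126, c = 863, d = 2227.
OR = (a·d)/(b·c) = (1553 × 2227) / (1126 × 863) = 3458531 / 971738 = 3.55912

3.56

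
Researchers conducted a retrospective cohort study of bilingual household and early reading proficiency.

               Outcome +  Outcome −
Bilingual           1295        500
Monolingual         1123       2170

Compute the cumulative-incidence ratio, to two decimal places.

2.12

Cells: a = 1295, b = 500, c = 1123, d = 2170.
Risk in exposed = 1295/1795 = 0.72145; risk in unexposed = 1123/3293 = 0.34103.
RR = 0.72145 / 0.34103 = 2.11552
The risk among the exposed is 2.12 times that among the unexposed.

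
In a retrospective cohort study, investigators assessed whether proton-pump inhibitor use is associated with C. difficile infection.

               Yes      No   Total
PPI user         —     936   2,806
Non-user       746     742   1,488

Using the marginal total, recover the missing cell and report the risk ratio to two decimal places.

1.33

The missing cell is in the exposed row: 2806 − 936 = 1870.
So a = 1870, b = 936, c = 746, d = 742.
RR = [a/(a+b)] / [c/(c+d)] = (1870/2806) / (746/1488) = 0.66643/0.50134 = 1.32928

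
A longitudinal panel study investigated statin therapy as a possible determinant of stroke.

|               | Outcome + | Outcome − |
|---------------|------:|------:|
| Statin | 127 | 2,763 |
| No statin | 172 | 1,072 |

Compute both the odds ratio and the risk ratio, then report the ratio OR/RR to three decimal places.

Cells: a = 127, b = 2763, c = 172, d = 1072.
OR = (127·1072)/(2763·172) = 136144/475236 = 0.28648
Risk in exposed = 127/2890 = 0.04394; risk in unexposed = 172/1244 = 0.13826; RR = 0.31783
OR/RR = 0.28648 / 0.31783 = 0.90135
The outcome is not rare, so the OR lies further from 1 than the RR.

0.901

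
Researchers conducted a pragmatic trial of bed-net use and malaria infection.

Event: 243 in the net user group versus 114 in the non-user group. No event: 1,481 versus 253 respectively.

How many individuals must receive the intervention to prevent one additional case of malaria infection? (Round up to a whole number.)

6

Risk in treated group = 243/1724 = 0.14095; risk in control = 114/367 = 0.31063.
Absolute risk reduction = 0.31063 − 0.14095 = 0.16968
NNT = 1 / ARR = 1 / 0.16968 = 5.894 → round up → 6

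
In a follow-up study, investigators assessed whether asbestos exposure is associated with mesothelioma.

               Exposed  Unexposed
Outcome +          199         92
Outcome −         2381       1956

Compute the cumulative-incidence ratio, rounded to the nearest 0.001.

Reading the table with exposure as columns: a = 199 (Exposed, case), b = 2381 (Exposed, non-case), c = 92 (Unexposed, case), d = 1956.
Risk in exposed = 199/2580 = 0.07713; risk in unexposed = 92/2048 = 0.04492.
RR = 0.07713 / 0.04492 = 1.71702
The risk among the exposed is 1.72 times that among the unexposed.

1.717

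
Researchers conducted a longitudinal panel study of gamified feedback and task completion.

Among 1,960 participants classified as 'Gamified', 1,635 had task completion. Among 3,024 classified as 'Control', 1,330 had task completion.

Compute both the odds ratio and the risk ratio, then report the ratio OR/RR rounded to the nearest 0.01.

3.38

From the description: a = 1635, b = 325, c = 1330, d = 1694.
OR = (1635·1694)/(325·1330) = 2769690/432250 = 6.40761
Risk in exposed = 1635/1960 = 0.83418; risk in unexposed = 1330/3024 = 0.43981; RR = 1.89667
OR/RR = 6.40761 / 1.89667 = 3.37835
The outcome is not rare, so the OR lies further from 1 than the RR.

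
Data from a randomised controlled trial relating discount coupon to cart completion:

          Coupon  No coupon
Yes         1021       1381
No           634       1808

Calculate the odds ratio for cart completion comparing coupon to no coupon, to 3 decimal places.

Reading the table with exposure as columns: a = 1021 (Coupon, case), b = 634 (Coupon, non-case), c = 1381 (No coupon, case), d = 1808.
OR = (a·d)/(b·c) = (1021 × 1808) / (634 × 1381) = 1845968 / 875554 = 2.10834
The odds of cart completion are about 2.11 times as high in the coupon group.

2.108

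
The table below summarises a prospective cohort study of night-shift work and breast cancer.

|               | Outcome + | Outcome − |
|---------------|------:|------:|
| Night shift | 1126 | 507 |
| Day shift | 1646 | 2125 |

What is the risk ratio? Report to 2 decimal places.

Cells: a = 1126, b = 507, c = 1646, d = 2125.
Risk in exposed = 1126/1633 = 0.68953; risk in unexposed = 1646/3771 = 0.43649.
RR = 0.68953 / 0.43649 = 1.57972
The risk among the exposed is 1.58 times that among the unexposed.

1.58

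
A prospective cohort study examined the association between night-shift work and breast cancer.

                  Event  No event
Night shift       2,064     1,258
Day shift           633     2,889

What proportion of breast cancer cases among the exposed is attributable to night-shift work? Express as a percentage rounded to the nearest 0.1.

Cells: a = 2064, b = 1258, c = 633, d = 2889.
Risk in exposed = 2064/3322 = 0.62131; risk in unexposed = 633/3522 = 0.17973.
RR = 0.62131/0.17973 = 3.45697
AR% = (RR − 1)/RR × 100 = (3.45697 − 1)/3.45697 × 100 = 71.0729%

71.1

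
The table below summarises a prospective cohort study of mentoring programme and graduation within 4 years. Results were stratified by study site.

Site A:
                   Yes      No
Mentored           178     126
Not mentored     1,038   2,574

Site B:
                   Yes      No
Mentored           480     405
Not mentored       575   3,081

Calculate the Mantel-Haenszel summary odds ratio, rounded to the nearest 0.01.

5.23

OR_MH = Σ(aᵢdᵢ/nᵢ) / Σ(bᵢcᵢ/nᵢ), where nᵢ is the stratum total.
Stratum 1 (Site A): n = 3916; a·d/n = 178·2574/3916 = 117.0000; b·c/n = 126·1038/3916 = 33.3984
Stratum 2 (Site B): n = 4541; a·d/n = 480·3081/4541 = 325.6728; b·c/n = 405·575/4541 = 51.2828
OR_MH = (117.0000 + 325.6728) / (33.3984 + 51.2828) = 442.6728 / 84.6811 = 5.22753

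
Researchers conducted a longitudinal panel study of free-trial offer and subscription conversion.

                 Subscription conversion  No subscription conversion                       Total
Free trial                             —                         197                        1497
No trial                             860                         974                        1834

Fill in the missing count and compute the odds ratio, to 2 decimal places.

7.47

The missing cell is in the exposed row: 1497 − 197 = 1300.
So a = 1300, b = 197, c = 860, d = 974.
OR = (a·d)/(b·c) = (1300 × 974) / (197 × 860) = 1266200 / 169420 = 7.47373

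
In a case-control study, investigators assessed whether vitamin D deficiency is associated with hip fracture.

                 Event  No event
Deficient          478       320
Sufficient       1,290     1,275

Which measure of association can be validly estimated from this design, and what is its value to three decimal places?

1.476

Cells: a = 478, b = 320, c = 1290, d = 1275.
This is a case-control study: participants were sampled on outcome status, so risks in the source population cannot be estimated directly — relative risk is not valid here. The odds ratio is the appropriate measure.
OR = (a·d)/(b·c) = (478 × 1275) / (320 × 1290) = 609450 / 412800 = 1.47638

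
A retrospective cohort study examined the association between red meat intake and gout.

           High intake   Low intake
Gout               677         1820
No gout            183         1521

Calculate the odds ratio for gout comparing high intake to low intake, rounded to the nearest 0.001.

Reading the table with exposure as columns: a = 677 (High intake, case), b = 183 (High intake, non-case), c = 1820 (Low intake, case), d = 1521.
OR = (a·d)/(b·c) = (677 × 1521) / (183 × 1820) = 1029717 / 333060 = 3.09169
The odds of gout are about 3.09 times as high in the high intake group.

3.092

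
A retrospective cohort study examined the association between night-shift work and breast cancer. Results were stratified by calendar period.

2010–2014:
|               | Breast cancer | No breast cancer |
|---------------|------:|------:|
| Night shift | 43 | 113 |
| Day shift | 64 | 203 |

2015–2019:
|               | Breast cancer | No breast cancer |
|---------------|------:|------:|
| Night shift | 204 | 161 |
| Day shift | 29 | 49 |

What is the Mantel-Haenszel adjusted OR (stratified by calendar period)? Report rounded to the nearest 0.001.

OR_MH = Σ(aᵢdᵢ/nᵢ) / Σ(bᵢcᵢ/nᵢ), where nᵢ is the stratum total.
Stratum 1 (2010–2014): n = 423; a·d/n = 43·203/423 = 20.6359; b·c/n = 113·64/423 = 17.0969
Stratum 2 (2015–2019): n = 443; a·d/n = 204·49/443 = 22.5643; b·c/n = 161·29/443 = 10.5395
OR_MH = (20.6359 + 22.5643) / (17.0969 + 10.5395) = 43.2003 / 27.6364 = 1.56316

1.563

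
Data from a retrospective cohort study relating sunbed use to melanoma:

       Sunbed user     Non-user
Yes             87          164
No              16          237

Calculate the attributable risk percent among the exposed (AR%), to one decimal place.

51.6

Reading the table with exposure as columns: a = 87 (Sunbed user, case), b = 16 (Sunbed user, non-case), c = 164 (Non-user, case), d = 237.
Risk in exposed = 87/103 = 0.84466; risk in unexposed = 164/401 = 0.40898.
RR = 0.84466/0.40898 = 2.06530
AR% = (RR − 1)/RR × 100 = (2.06530 − 1)/2.06530 × 100 = 51.5808%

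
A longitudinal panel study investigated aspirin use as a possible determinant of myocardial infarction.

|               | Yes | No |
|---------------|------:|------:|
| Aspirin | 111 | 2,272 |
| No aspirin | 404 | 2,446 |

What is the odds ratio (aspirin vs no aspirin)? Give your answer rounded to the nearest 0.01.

Cells: a = 111, b = 2272, c = 404, d = 2446.
OR = (a·d)/(b·c) = (111 × 2446) / (2272 × 404) = 271506 / 917888 = 0.29579
Exposure is associated with lower odds of myocardial infarction (OR = 0.30 < 1).

0.30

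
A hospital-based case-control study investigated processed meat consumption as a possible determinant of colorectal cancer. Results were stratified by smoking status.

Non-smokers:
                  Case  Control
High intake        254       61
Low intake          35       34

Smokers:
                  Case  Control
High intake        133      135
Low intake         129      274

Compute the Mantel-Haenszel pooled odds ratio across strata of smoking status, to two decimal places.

2.44

OR_MH = Σ(aᵢdᵢ/nᵢ) / Σ(bᵢcᵢ/nᵢ), where nᵢ is the stratum total.
Stratum 1 (Non-smokers): n = 384; a·d/n = 254·34/384 = 22.4896; b·c/n = 61·35/384 = 5.5599
Stratum 2 (Smokers): n = 671; a·d/n = 133·274/671 = 54.3100; b·c/n = 135·129/671 = 25.9538
OR_MH = (22.4896 + 54.3100) / (5.5599 + 25.9538) = 76.7996 / 31.5137 = 2.43702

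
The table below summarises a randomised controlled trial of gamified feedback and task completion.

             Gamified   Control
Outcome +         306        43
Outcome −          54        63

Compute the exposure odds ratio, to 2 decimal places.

Reading the table with exposure as columns: a = 306 (Gamified, case), b = 54 (Gamified, non-case), c = 43 (Control, case), d = 63.
OR = (a·d)/(b·c) = (306 × 63) / (54 × 43) = 19278 / 2322 = 8.30233
The odds of task completion are about 8.30 times as high in the gamified group.

8.30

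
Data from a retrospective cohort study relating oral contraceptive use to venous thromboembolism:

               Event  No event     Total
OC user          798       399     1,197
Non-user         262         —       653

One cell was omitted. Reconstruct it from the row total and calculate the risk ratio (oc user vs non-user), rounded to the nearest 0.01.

The missing cell is in the unexposed row: 653 − 262 = 391.
So a = 798, b = 399, c = 262, d = 391.
RR = [a/(a+b)] / [c/(c+d)] = (798/1197) / (262/653) = 0.66667/0.40123 = 1.66158

1.66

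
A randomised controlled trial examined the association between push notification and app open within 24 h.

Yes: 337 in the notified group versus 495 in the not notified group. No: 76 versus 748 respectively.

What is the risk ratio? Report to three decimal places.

From the description: a = 337, b = 76, c = 495, d = 748.
Risk in exposed = 337/413 = 0.81598; risk in unexposed = 495/1243 = 0.39823.
RR = 0.81598 / 0.39823 = 2.04902
The risk among the exposed is 2.05 times that among the unexposed.

2.049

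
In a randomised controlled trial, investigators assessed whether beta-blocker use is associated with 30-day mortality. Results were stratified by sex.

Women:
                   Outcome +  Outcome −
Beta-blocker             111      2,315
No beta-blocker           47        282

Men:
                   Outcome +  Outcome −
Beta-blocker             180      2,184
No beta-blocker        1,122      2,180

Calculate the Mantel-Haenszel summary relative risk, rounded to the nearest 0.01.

0.23

RR_MH = Σ(aᵢ·n₀ᵢ/nᵢ) / Σ(cᵢ·n₁ᵢ/nᵢ), with n₁ᵢ = aᵢ+bᵢ (exposed), n₀ᵢ = cᵢ+dᵢ (unexposed), nᵢ = n₁ᵢ+n₀ᵢ.
Stratum 1 (Women): n₁ = 2426, n₀ = 329, n = 2755; a·n₀/n = 111·329/2755 = 13.2555; c·n₁/n = 47·2426/2755 = 41.3873
Stratum 2 (Men): n₁ = 2364, n₀ = 3302, n = 5666; a·n₀/n = 180·3302/5666 = 104.8994; c·n₁/n = 1122·2364/5666 = 468.1271
RR_MH = (13.2555 + 104.8994) / (41.3873 + 468.1271) = 118.1549 / 509.5144 = 0.23190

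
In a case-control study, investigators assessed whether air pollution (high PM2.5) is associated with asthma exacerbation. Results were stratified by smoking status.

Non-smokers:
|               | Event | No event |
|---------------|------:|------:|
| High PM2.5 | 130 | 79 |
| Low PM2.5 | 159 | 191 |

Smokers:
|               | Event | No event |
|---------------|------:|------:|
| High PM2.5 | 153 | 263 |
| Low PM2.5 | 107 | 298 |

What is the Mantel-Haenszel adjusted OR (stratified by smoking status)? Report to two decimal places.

1.76

OR_MH = Σ(aᵢdᵢ/nᵢ) / Σ(bᵢcᵢ/nᵢ), where nᵢ is the stratum total.
Stratum 1 (Non-smokers): n = 559; a·d/n = 130·191/559 = 44.4186; b·c/n = 79·159/559 = 22.4705
Stratum 2 (Smokers): n = 821; a·d/n = 153·298/821 = 55.5347; b·c/n = 263·107/821 = 34.2765
OR_MH = (44.4186 + 55.5347) / (22.4705 + 34.2765) = 99.9533 / 56.7470 = 1.76139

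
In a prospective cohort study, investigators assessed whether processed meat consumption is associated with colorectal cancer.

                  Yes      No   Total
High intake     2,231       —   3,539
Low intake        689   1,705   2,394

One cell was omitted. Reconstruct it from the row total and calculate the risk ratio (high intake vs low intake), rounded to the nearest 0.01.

2.19

The missing cell is in the exposed row: 3539 − 2231 = 1308.
So a = 2231, b = 1308, c = 689, d = 1705.
RR = [a/(a+b)] / [c/(c+d)] = (2231/3539) / (689/2394) = 0.63040/0.28780 = 2.19040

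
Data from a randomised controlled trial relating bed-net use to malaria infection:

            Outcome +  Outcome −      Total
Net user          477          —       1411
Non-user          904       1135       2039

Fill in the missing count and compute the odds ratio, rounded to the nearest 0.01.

0.64

The missing cell is in the exposed row: 1411 − 477 = 934.
So a = 477, b = 934, c = 904, d = 1135.
OR = (a·d)/(b·c) = (477 × 1135) / (934 × 904) = 541395 / 844336 = 0.64121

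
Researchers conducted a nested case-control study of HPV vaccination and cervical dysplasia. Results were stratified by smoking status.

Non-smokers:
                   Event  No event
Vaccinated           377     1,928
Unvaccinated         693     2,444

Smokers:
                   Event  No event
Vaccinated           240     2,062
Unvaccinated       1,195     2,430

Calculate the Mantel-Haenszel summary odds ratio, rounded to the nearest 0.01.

OR_MH = Σ(aᵢdᵢ/nᵢ) / Σ(bᵢcᵢ/nᵢ), where nᵢ is the stratum total.
Stratum 1 (Non-smokers): n = 5442; a·d/n = 377·2444/5442 = 169.3105; b·c/n = 1928·693/5442 = 245.5171
Stratum 2 (Smokers): n = 5927; a·d/n = 240·2430/5927 = 98.3972; b·c/n = 2062·1195/5927 = 415.7398
OR_MH = (169.3105 + 98.3972) / (245.5171 + 415.7398) = 267.7077 / 661.2569 = 0.40485

0.40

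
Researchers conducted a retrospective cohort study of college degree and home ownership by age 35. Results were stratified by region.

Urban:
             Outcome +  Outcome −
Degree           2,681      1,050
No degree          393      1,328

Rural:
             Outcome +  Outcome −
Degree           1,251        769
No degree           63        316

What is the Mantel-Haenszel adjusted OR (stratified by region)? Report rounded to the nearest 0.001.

OR_MH = Σ(aᵢdᵢ/nᵢ) / Σ(bᵢcᵢ/nᵢ), where nᵢ is the stratum total.
Stratum 1 (Urban): n = 5452; a·d/n = 2681·1328/5452 = 653.0389; b·c/n = 1050·393/5452 = 75.6878
Stratum 2 (Rural): n = 2399; a·d/n = 1251·316/2399 = 164.7837; b·c/n = 769·63/2399 = 20.1947
OR_MH = (653.0389 + 164.7837) / (75.6878 + 20.1947) = 817.8225 / 95.8825 = 8.52943

8.529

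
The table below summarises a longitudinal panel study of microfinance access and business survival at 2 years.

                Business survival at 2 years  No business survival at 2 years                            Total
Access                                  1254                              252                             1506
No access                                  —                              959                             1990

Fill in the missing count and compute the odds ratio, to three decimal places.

The missing cell is in the unexposed row: 1990 − 959 = 1031.
So a = 1254, b = 252, c = 1031, d = 959.
OR = (a·d)/(b·c) = (1254 × 959) / (252 × 1031) = 1202586 / 259812 = 4.62868

4.629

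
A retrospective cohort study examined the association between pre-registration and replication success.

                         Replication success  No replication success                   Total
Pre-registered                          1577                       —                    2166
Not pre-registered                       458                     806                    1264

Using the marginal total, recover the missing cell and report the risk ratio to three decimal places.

2.009

The missing cell is in the exposed row: 2166 − 1577 = 589.
So a = 1577, b = 589, c = 458, d = 806.
RR = [a/(a+b)] / [c/(c+d)] = (1577/2166) / (458/1264) = 0.72807/0.36234 = 2.00935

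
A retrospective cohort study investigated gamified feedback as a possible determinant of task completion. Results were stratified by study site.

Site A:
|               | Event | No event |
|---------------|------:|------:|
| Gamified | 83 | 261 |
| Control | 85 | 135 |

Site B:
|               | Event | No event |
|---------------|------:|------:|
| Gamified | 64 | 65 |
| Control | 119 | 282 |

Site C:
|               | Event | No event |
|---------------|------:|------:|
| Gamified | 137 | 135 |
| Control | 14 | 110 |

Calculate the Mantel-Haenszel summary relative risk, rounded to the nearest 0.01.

RR_MH = Σ(aᵢ·n₀ᵢ/nᵢ) / Σ(cᵢ·n₁ᵢ/nᵢ), with n₁ᵢ = aᵢ+bᵢ (exposed), n₀ᵢ = cᵢ+dᵢ (unexposed), nᵢ = n₁ᵢ+n₀ᵢ.
Stratum 1 (Site A): n₁ = 344, n₀ = 220, n = 564; a·n₀/n = 83·220/564 = 32.3759; c·n₁/n = 85·344/564 = 51.8440
Stratum 2 (Site B): n₁ = 129, n₀ = 401, n = 530; a·n₀/n = 64·401/530 = 48.4226; c·n₁/n = 119·129/530 = 28.9642
Stratum 3 (Site C): n₁ = 272, n₀ = 124, n = 396; a·n₀/n = 137·124/396 = 42.8990; c·n₁/n = 14·272/396 = 9.6162
RR_MH = (32.3759 + 48.4226 + 42.8990) / (51.8440 + 28.9642 + 9.6162) = 123.6975 / 90.4243 = 1.36797

1.37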